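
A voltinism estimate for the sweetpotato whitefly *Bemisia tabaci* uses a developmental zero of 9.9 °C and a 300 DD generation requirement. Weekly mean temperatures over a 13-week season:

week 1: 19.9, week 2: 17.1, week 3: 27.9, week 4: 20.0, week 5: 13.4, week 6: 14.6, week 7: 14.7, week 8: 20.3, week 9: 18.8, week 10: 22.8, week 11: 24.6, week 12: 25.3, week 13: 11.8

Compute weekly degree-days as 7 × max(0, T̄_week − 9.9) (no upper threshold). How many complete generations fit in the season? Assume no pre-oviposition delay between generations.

2 generations

Weekly DD (7 × max(0, T̄ − 9.9)): 70.0, 50.4, 126.0, 70.7, 24.5, 32.9, 33.6, 72.8, 62.3, 90.3, 102.9, 107.8, 13.3.
Season total = 857.5 DD.
Complete generations = ⌊857.5 / 300⌋ = 2.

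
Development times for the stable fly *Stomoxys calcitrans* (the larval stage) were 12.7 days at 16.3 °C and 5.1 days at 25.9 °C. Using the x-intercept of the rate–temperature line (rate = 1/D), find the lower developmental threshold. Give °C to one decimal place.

9.9 °C

Linear rate model ⇒ the product D·(T − T_b) is constant across temperatures.
12.7·(16.3 − T_b) = 5.1·(25.9 − T_b)
T_b = (12.7·16.3 − 5.1·25.9) / (12.7 − 5.1) = 74.92 / 7.6 = 9.858 °C ≈ 9.9 °C.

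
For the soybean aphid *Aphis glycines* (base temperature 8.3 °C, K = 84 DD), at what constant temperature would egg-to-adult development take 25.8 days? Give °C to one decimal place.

Required daily accumulation = 84 / 25.8 = 3.256 DD/day.
T = T_base + 3.256 = 8.3 + 3.256 = 11.556 ≈ 11.6 °C.

11.6 °C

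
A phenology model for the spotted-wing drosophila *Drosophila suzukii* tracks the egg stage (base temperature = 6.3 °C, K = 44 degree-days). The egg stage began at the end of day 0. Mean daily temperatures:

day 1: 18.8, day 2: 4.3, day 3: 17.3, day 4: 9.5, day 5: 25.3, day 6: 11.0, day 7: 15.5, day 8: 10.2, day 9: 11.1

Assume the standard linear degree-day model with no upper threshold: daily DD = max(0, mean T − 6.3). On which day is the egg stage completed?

Daily DD above 6.3 °C: 12.5, 0.0, 11.0, 3.2, 19.0, 4.7, 9.2, 3.9, 4.8.
Cumulative: 12.5, 12.5, 23.5, 26.7, 45.7, 50.4, 59.6, 63.5, 68.3.
The total first reaches 44 DD on day 5.

day 5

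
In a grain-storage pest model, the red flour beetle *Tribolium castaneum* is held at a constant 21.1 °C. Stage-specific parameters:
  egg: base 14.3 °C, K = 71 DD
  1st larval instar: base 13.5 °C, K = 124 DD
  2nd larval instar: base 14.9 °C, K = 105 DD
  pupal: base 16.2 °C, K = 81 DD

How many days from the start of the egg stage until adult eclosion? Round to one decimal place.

60.2 days

egg: 71 / (21.1 − 14.3) = 71 / 6.8 = 10.441 d.
1st larval instar: 124 / (21.1 − 13.5) = 124 / 7.6 = 16.316 d.
2nd larval instar: 105 / (21.1 − 14.9) = 105 / 6.2 = 16.935 d.
pupal: 81 / (21.1 − 16.2) = 81 / 4.9 = 16.531 d.
Sum = 60.223 ≈ 60.2 days.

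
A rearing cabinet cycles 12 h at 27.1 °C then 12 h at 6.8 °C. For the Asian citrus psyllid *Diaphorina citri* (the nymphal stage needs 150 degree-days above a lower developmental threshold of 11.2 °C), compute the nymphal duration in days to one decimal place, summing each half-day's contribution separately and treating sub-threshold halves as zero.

Day half: max(0, 27.1 − 11.2) × 0.5 = 15.9 × 0.5 = 7.95 DD.
Night half: max(0, 6.8 − 11.2) × 0.5 = 0.0 × 0.5 = 0.00 DD.
Per 24 h: 7.95 DD/day.
Duration = 150 / 7.95 = 18.868 ≈ 18.9 days.

18.9 days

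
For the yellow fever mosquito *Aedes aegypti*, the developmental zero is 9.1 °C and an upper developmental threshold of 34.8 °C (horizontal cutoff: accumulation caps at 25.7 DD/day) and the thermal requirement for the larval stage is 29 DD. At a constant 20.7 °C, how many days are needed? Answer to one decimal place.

Daily accumulation = 20.7 − 9.1 = 11.6 DD/day.
Duration = 29 / 11.6 = 2.500 ≈ 2.5 days.

2.5 days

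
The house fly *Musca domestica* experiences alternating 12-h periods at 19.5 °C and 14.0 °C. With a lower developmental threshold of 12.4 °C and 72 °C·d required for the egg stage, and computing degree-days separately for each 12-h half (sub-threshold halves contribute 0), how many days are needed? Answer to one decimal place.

16.6 days

Day half: max(0, 19.5 − 12.4) × 0.5 = 7.1 × 0.5 = 3.55 DD.
Night half: max(0, 14.0 − 12.4) × 0.5 = 1.6 × 0.5 = 0.80 DD.
Per 24 h: 4.35 DD/day.
Duration = 72 / 4.35 = 16.552 ≈ 16.6 days.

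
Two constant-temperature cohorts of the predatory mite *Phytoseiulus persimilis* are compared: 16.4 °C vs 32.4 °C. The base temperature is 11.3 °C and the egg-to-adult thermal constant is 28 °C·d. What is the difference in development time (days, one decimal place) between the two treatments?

At 16.4 °C: 28 / (16.4 − 11.3) = 28 / 5.1 = 5.490 d.
At 32.4 °C: 28 / (32.4 − 11.3) = 28 / 21.1 = 1.327 d.
Difference = |5.490 − 1.327| = 4.163 ≈ 4.2 days.

4.2 days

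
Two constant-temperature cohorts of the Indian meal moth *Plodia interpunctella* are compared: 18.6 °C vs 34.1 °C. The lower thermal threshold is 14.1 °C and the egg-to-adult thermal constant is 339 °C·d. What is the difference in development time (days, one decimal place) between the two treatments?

58.4 days

At 18.6 °C: 339 / (18.6 − 14.1) = 339 / 4.5 = 75.333 d.
At 34.1 °C: 339 / (34.1 − 14.1) = 339 / 20.0 = 16.950 d.
Difference = |75.333 − 16.950| = 58.383 ≈ 58.4 days.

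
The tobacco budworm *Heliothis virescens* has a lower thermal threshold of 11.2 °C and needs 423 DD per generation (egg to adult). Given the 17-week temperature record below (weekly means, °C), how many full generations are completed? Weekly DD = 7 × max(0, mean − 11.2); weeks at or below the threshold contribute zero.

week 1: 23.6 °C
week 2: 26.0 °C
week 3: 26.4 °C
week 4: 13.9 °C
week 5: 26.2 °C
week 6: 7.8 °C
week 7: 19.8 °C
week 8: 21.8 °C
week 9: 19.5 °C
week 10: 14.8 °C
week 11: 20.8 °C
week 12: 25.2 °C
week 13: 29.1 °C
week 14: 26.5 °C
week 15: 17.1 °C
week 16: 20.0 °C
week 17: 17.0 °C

Weekly DD (7 × max(0, T̄ − 11.2)): 86.8, 103.6, 106.4, 18.9, 105.0, 0.0, 60.2, 74.2, 58.1, 25.2, 67.2, 98.0, 125.3, 107.1, 41.3, 61.6, 40.6.
Season total = 1179.5 DD.
Complete generations = ⌊1179.5 / 423⌋ = 2.

2 generations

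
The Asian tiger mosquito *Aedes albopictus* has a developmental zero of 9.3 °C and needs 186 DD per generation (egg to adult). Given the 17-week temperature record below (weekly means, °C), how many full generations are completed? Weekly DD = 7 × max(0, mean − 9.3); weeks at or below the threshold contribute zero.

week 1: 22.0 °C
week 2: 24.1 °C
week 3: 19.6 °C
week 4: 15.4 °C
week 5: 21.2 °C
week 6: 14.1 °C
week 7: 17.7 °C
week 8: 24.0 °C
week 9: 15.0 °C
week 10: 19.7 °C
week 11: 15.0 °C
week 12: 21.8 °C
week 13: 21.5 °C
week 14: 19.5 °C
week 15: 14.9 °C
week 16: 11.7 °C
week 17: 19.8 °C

Weekly DD (7 × max(0, T̄ − 9.3)): 88.9, 103.6, 72.1, 42.7, 83.3, 33.6, 58.8, 102.9, 39.9, 72.8, 39.9, 87.5, 85.4, 71.4, 39.2, 16.8, 73.5.
Season total = 1112.3 DD.
Complete generations = ⌊1112.3 / 186⌋ = 5.

5 generations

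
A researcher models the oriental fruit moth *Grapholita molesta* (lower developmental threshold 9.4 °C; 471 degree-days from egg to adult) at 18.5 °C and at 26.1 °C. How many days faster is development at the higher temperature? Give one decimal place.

At 18.5 °C: 471 / (18.5 − 9.4) = 471 / 9.1 = 51.758 d.
At 26.1 °C: 471 / (26.1 − 9.4) = 471 / 16.7 = 28.204 d.
Difference = |51.758 − 28.204| = 23.555 ≈ 23.6 days.

23.6 days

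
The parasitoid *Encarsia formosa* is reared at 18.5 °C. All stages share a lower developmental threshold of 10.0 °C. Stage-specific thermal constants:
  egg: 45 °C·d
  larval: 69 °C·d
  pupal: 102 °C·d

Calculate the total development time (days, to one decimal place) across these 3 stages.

Daily accumulation at 18.5 °C = 18.5 − 10.0 = 8.5 DD/day.
Total K = 45 + 69 + 102 = 216 DD.
Total duration = 216 / 8.5 = 25.412 ≈ 25.4 days.

25.4 days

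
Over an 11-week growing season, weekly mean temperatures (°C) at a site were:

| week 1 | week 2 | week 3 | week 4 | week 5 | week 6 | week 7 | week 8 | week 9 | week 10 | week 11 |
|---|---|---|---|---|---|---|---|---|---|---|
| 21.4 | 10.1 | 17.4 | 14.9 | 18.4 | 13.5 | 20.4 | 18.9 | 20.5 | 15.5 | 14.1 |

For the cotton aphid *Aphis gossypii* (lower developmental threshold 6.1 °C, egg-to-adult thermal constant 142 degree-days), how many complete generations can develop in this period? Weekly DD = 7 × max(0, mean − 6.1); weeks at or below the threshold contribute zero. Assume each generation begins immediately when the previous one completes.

Weekly DD (7 × max(0, T̄ − 6.1)): 107.1, 28.0, 79.1, 61.6, 86.1, 51.8, 100.1, 89.6, 100.8, 65.8, 56.0.
Season total = 826.0 DD.
Complete generations = ⌊826.0 / 142⌋ = 5.

5 generations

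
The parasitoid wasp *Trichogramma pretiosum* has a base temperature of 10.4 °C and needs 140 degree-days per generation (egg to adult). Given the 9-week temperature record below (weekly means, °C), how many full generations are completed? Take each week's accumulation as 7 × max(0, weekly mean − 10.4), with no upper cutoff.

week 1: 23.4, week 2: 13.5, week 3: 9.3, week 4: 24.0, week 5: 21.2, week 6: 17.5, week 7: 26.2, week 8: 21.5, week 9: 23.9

4 generations

Weekly DD (7 × max(0, T̄ − 10.4)): 91.0, 21.7, 0.0, 95.2, 75.6, 49.7, 110.6, 77.7, 94.5.
Season total = 616.0 DD.
Complete generations = ⌊616.0 / 140⌋ = 4.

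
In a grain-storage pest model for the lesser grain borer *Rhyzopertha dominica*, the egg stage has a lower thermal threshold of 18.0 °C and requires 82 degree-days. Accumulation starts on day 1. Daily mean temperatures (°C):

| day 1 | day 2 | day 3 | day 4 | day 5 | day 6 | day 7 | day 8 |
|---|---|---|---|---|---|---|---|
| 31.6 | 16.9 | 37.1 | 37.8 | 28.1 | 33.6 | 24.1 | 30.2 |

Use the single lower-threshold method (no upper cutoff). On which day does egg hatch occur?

Daily DD above 18.0 °C: 13.6, 0.0, 19.1, 19.8, 10.1, 15.6, 6.1, 12.2.
Cumulative: 13.6, 13.6, 32.7, 52.5, 62.6, 78.2, 84.3, 96.5.
The total first reaches 82 DD on day 7.

day 7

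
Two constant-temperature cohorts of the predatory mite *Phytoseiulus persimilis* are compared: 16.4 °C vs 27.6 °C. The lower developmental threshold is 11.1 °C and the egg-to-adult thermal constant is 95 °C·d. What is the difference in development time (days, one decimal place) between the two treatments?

12.2 days

At 16.4 °C: 95 / (16.4 − 11.1) = 95 / 5.3 = 17.925 d.
At 27.6 °C: 95 / (27.6 − 11.1) = 95 / 16.5 = 5.758 d.
Difference = |17.925 − 5.758| = 12.167 ≈ 12.2 days.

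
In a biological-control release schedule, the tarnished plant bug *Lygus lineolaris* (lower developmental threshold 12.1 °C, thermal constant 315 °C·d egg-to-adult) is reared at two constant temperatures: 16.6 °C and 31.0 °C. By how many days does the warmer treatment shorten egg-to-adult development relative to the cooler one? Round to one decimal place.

53.3 days

At 16.6 °C: 315 / (16.6 − 12.1) = 315 / 4.5 = 70.000 d.
At 31.0 °C: 315 / (31.0 − 12.1) = 315 / 18.9 = 16.667 d.
Difference = |70.000 − 16.667| = 53.333 ≈ 53.3 days.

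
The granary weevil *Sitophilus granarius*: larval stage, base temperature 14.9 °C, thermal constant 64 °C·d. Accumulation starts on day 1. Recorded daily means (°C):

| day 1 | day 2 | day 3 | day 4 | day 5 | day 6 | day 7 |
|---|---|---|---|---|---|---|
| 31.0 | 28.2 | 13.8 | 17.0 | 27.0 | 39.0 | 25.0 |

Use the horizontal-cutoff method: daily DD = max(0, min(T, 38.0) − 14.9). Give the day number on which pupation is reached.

day 6

Daily DD above 14.9 °C (capped at 23.1): 16.1, 13.3, 0.0, 2.1, 12.1, 23.1, 10.1.
Cumulative: 16.1, 29.4, 29.4, 31.5, 43.6, 66.7, 76.8.
The total first reaches 64 DD on day 6.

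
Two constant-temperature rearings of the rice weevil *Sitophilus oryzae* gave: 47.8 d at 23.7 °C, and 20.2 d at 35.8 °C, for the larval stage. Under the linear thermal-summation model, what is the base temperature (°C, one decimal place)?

14.8 °C

Under the model K = D·(T − T_b), so D₁·(T₁ − T_b) = D₂·(T₂ − T_b).
47.8·(23.7 − T_b) = 20.2·(35.8 − T_b)
T_b = (47.8·23.7 − 20.2·35.8) / (47.8 − 20.2) = 409.70 / 27.6 = 14.844 °C ≈ 14.8 °C.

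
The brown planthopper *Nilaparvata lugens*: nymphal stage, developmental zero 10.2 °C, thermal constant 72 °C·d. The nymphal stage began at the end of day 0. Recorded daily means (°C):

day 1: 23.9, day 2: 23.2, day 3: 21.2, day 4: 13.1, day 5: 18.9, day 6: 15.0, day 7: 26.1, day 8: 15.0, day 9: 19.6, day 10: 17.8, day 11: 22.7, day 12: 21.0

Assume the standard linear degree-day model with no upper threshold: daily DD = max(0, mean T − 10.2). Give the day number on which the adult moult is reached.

day 8

Daily DD above 10.2 °C: 13.7, 13.0, 11.0, 2.9, 8.7, 4.8, 15.9, 4.8, 9.4, 7.6, 12.5, 10.8.
Cumulative: 13.7, 26.7, 37.7, 40.6, 49.3, 54.1, 70.0, 74.8, 84.2, 91.8, 104.3, 115.1.
The total first reaches 72 DD on day 8.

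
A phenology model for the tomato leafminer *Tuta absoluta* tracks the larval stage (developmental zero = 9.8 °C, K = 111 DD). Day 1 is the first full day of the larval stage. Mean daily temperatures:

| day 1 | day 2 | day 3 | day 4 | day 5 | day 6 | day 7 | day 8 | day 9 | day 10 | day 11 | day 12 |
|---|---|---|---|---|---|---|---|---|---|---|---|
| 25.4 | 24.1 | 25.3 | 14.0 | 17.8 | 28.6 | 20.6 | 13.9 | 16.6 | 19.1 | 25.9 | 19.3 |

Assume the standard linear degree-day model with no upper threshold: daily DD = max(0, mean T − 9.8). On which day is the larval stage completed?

Daily DD above 9.8 °C: 15.6, 14.3, 15.5, 4.2, 8.0, 18.8, 10.8, 4.1, 6.8, 9.3, 16.1, 9.5.
Cumulative: 15.6, 29.9, 45.4, 49.6, 57.6, 76.4, 87.2, 91.3, 98.1, 107.4, 123.5, 133.0.
The total first reaches 111 DD on day 11.

day 11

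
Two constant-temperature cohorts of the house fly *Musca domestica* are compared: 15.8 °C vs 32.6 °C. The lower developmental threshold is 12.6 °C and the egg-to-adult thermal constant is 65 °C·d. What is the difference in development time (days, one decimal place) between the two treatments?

At 15.8 °C: 65 / (15.8 − 12.6) = 65 / 3.2 = 20.312 d.
At 32.6 °C: 65 / (32.6 − 12.6) = 65 / 20.0 = 3.250 d.
Difference = |20.312 − 3.250| = 17.062 ≈ 17.1 days.

17.1 days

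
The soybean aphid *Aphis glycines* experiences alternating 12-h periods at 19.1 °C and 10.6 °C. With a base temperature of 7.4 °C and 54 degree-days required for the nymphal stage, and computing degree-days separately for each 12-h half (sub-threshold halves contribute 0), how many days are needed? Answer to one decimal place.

7.2 days

Day half: max(0, 19.1 − 7.4) × 0.5 = 11.7 × 0.5 = 5.85 DD.
Night half: max(0, 10.6 − 7.4) × 0.5 = 3.2 × 0.5 = 1.60 DD.
Per 24 h: 7.45 DD/day.
Duration = 54 / 7.45 = 7.248 ≈ 7.2 days.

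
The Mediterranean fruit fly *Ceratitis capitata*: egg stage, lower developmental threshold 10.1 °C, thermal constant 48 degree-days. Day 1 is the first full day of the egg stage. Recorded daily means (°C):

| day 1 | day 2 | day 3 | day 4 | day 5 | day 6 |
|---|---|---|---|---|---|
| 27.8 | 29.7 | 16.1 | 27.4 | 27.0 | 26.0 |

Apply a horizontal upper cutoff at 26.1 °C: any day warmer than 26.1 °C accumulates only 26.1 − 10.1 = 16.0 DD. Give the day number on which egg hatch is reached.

Daily DD above 10.1 °C (capped at 16.0): 16.0, 16.0, 6.0, 16.0, 16.0, 15.9.
Cumulative: 16.0, 32.0, 38.0, 54.0, 70.0, 85.9.
The total first reaches 48 DD on day 4.

day 4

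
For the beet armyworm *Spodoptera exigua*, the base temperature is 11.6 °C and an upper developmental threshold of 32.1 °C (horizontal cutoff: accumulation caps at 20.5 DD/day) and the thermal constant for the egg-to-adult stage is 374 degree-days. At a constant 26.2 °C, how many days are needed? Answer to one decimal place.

25.6 days

Daily accumulation = 26.2 − 11.6 = 14.6 DD/day.
Duration = 374 / 14.6 = 25.616 ≈ 25.6 days.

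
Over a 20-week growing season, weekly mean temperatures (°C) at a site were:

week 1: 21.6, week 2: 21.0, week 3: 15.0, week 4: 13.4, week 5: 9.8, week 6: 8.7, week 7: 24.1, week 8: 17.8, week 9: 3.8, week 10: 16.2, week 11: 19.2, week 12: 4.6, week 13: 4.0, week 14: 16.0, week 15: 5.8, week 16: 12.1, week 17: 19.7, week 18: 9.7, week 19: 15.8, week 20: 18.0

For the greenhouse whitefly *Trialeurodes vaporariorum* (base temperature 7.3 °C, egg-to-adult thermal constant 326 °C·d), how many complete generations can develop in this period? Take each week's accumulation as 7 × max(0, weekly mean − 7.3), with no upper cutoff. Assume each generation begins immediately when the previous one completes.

3 generations

Weekly DD (7 × max(0, T̄ − 7.3)): 100.1, 95.9, 53.9, 42.7, 17.5, 9.8, 117.6, 73.5, 0.0, 62.3, 83.3, 0.0, 0.0, 60.9, 0.0, 33.6, 86.8, 16.8, 59.5, 74.9.
Season total = 989.1 DD.
Complete generations = ⌊989.1 / 326⌋ = 3.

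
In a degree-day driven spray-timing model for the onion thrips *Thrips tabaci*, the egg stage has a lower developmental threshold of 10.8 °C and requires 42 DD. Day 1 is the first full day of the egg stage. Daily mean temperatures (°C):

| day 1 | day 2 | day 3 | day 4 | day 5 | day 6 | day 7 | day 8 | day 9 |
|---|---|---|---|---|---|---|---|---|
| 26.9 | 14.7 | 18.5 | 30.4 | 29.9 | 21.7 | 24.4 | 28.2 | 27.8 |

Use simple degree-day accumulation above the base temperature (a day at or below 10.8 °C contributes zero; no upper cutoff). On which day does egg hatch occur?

Daily DD above 10.8 °C: 16.1, 3.9, 7.7, 19.6, 19.1, 10.9, 13.6, 17.4, 17.0.
Cumulative: 16.1, 20.0, 27.7, 47.3, 66.4, 77.3, 90.9, 108.3, 125.3.
The total first reaches 42 DD on day 4.

day 4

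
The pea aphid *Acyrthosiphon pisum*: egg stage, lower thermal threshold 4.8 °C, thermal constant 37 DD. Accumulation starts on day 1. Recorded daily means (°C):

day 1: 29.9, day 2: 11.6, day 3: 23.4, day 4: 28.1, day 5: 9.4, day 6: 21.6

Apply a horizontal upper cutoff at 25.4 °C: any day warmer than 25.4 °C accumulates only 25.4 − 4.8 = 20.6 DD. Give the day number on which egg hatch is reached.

day 3

Daily DD above 4.8 °C (capped at 20.6): 20.6, 6.8, 18.6, 20.6, 4.6, 16.8.
Cumulative: 20.6, 27.4, 46.0, 66.6, 71.2, 88.0.
The total first reaches 37 DD on day 3.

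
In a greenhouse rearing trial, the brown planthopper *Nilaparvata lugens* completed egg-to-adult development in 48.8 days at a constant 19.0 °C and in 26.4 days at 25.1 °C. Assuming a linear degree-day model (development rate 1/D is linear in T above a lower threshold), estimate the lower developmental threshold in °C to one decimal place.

Equal thermal constants: D₁(T₁ − T_b) = D₂(T₂ − T_b).
48.8·(19.0 − T_b) = 26.4·(25.1 − T_b)
T_b = (48.8·19.0 − 26.4·25.1) / (48.8 − 26.4) = 264.56 / 22.4 = 11.811 °C ≈ 11.8 °C.

11.8 °C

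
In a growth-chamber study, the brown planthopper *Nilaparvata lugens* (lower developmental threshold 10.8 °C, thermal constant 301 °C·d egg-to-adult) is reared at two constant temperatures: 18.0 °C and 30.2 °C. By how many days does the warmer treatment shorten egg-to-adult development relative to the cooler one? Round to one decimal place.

At 18.0 °C: 301 / (18.0 − 10.8) = 301 / 7.2 = 41.806 d.
At 30.2 °C: 301 / (30.2 − 10.8) = 301 / 19.4 = 15.515 d.
Difference = |41.806 − 15.515| = 26.290 ≈ 26.3 days.

26.3 days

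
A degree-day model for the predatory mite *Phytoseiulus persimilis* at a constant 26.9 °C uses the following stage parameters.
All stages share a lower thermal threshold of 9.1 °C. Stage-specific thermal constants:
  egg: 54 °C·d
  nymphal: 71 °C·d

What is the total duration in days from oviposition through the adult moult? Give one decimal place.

Daily accumulation at 26.9 °C = 26.9 − 9.1 = 17.8 DD/day.
Total K = 54 + 71 = 125 DD.
Total duration = 125 / 17.8 = 7.022 ≈ 7.0 days.

7.0 days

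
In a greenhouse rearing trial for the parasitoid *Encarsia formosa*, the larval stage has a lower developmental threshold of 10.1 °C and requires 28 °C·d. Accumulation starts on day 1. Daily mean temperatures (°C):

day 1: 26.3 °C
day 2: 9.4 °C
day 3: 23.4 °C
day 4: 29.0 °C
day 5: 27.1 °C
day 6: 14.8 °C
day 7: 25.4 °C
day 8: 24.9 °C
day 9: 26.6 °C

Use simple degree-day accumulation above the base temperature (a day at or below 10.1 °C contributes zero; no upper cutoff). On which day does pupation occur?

Daily DD above 10.1 °C: 16.2, 0.0, 13.3, 18.9, 17.0, 4.7, 15.3, 14.8, 16.5.
Cumulative: 16.2, 16.2, 29.5, 48.4, 65.4, 70.1, 85.4, 100.2, 116.7.
The total first reaches 28 DD on day 3.

day 3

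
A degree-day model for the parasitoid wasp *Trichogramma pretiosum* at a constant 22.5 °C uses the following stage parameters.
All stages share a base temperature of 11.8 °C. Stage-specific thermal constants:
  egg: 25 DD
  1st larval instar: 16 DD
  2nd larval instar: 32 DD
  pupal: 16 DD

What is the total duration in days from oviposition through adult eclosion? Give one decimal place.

Daily accumulation at 22.5 °C = 22.5 − 11.8 = 10.7 DD/day.
Total K = 25 + 16 + 32 + 16 = 89 DD.
Total duration = 89 / 10.7 = 8.318 ≈ 8.3 days.

8.3 days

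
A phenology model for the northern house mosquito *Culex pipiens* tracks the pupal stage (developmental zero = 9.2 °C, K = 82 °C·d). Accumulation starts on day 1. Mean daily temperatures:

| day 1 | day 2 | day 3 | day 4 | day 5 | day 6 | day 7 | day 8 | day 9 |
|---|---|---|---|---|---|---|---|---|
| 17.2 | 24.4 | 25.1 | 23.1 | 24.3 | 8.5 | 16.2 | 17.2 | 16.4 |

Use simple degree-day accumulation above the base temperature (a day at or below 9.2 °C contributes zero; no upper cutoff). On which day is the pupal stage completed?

day 8

Daily DD above 9.2 °C: 8.0, 15.2, 15.9, 13.9, 15.1, 0.0, 7.0, 8.0, 7.2.
Cumulative: 8.0, 23.2, 39.1, 53.0, 68.1, 68.1, 75.1, 83.1, 90.3.
The total first reaches 82 DD on day 8.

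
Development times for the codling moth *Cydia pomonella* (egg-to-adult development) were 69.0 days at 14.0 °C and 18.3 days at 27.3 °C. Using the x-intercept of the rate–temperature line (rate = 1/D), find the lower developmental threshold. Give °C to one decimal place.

Equal thermal constants: D₁(T₁ − T_b) = D₂(T₂ − T_b).
69.0·(14.0 − T_b) = 18.3·(27.3 − T_b)
T_b = (69.0·14.0 − 18.3·27.3) / (69.0 − 18.3) = 466.41 / 50.7 = 9.199 °C ≈ 9.2 °C.

9.2 °C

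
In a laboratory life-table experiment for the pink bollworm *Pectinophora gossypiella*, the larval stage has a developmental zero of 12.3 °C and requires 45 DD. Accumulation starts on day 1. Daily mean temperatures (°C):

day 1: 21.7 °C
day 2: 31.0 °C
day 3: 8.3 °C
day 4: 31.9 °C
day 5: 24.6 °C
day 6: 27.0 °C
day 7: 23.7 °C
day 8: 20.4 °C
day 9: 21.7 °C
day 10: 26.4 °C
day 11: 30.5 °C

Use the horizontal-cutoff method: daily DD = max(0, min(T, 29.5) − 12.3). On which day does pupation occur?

Daily DD above 12.3 °C (capped at 17.2): 9.4, 17.2, 0.0, 17.2, 12.3, 14.7, 11.4, 8.1, 9.4, 14.1, 17.2.
Cumulative: 9.4, 26.6, 26.6, 43.8, 56.1, 70.8, 82.2, 90.3, 99.7, 113.8, 131.0.
The total first reaches 45 DD on day 5.

day 5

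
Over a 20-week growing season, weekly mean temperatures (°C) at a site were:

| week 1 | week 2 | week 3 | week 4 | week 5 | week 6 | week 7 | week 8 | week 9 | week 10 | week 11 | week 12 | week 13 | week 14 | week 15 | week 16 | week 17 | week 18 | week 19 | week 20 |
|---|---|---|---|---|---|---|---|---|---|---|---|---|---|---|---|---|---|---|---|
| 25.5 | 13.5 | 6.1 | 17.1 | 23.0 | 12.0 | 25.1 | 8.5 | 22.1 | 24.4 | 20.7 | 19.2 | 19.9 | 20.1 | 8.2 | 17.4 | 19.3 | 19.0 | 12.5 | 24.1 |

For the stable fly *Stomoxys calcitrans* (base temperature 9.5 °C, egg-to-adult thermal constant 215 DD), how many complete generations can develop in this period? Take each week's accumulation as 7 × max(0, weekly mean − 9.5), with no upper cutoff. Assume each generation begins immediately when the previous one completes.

Weekly DD (7 × max(0, T̄ − 9.5)): 112.0, 28.0, 0.0, 53.2, 94.5, 17.5, 109.2, 0.0, 88.2, 104.3, 78.4, 67.9, 72.8, 74.2, 0.0, 55.3, 68.6, 66.5, 21.0, 102.2.
Season total = 1213.8 DD.
Complete generations = ⌊1213.8 / 215⌋ = 5.

5 generations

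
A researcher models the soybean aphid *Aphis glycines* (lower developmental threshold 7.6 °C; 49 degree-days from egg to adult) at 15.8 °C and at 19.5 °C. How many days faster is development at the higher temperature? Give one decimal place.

1.9 days

At 15.8 °C: 49 / (15.8 − 7.6) = 49 / 8.2 = 5.976 d.
At 19.5 °C: 49 / (19.5 − 7.6) = 49 / 11.9 = 4.118 d.
Difference = |5.976 − 4.118| = 1.858 ≈ 1.9 days.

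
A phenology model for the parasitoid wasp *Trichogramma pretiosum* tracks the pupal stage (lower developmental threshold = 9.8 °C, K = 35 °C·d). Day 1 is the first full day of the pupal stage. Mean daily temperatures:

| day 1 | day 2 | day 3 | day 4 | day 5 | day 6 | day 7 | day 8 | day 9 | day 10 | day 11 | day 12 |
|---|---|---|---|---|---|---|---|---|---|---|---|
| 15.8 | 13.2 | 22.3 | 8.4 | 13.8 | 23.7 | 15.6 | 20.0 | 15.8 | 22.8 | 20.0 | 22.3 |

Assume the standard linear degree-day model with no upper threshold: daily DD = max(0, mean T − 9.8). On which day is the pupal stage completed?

day 6

Daily DD above 9.8 °C: 6.0, 3.4, 12.5, 0.0, 4.0, 13.9, 5.8, 10.2, 6.0, 13.0, 10.2, 12.5.
Cumulative: 6.0, 9.4, 21.9, 21.9, 25.9, 39.8, 45.6, 55.8, 61.8, 74.8, 85.0, 97.5.
The total first reaches 35 DD on day 6.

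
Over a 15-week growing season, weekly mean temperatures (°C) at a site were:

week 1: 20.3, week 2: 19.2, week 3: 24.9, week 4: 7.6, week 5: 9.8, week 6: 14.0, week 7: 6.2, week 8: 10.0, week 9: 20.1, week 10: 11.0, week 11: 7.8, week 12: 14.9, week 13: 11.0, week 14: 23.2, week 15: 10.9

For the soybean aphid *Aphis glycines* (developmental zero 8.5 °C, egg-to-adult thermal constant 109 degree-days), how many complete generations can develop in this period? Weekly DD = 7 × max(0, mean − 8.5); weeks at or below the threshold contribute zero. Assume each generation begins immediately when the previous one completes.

Weekly DD (7 × max(0, T̄ − 8.5)): 82.6, 74.9, 114.8, 0.0, 9.1, 38.5, 0.0, 10.5, 81.2, 17.5, 0.0, 44.8, 17.5, 102.9, 16.8.
Season total = 611.1 DD.
Complete generations = ⌊611.1 / 109⌋ = 5.

5 generations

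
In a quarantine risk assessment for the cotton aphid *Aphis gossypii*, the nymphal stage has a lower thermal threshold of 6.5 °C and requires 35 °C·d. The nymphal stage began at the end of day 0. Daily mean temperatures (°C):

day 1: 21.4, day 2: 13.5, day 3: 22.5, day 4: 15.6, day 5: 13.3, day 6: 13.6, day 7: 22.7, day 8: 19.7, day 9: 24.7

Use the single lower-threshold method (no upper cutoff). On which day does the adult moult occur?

Daily DD above 6.5 °C: 14.9, 7.0, 16.0, 9.1, 6.8, 7.1, 16.2, 13.2, 18.2.
Cumulative: 14.9, 21.9, 37.9, 47.0, 53.8, 60.9, 77.1, 90.3, 108.5.
The total first reaches 35 DD on day 3.

day 3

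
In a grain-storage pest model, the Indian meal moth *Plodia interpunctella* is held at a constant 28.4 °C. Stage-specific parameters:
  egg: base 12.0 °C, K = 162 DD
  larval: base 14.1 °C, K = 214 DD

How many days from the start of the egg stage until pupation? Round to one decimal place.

egg: 162 / (28.4 − 12.0) = 162 / 16.4 = 9.878 d.
larval: 214 / (28.4 − 14.1) = 214 / 14.3 = 14.965 d.
Sum = 24.843 ≈ 24.8 days.

24.8 days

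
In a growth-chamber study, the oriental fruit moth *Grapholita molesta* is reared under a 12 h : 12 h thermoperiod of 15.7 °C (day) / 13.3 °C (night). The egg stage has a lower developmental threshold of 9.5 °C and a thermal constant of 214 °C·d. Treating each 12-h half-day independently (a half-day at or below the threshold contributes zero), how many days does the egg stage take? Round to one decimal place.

42.8 days

Day half: max(0, 15.7 − 9.5) × 0.5 = 6.2 × 0.5 = 3.10 DD.
Night half: max(0, 13.3 − 9.5) × 0.5 = 3.8 × 0.5 = 1.90 DD.
Per 24 h: 5.00 DD/day.
Duration = 214 / 5.00 = 42.800 ≈ 42.8 days.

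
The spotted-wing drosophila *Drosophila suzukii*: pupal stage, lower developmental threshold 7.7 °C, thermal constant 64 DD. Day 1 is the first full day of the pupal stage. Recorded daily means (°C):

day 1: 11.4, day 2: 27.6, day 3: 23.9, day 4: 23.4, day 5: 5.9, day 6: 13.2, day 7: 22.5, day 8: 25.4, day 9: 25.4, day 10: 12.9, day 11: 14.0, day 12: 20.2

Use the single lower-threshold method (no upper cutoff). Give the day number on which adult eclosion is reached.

day 7

Daily DD above 7.7 °C: 3.7, 19.9, 16.2, 15.7, 0.0, 5.5, 14.8, 17.7, 17.7, 5.2, 6.3, 12.5.
Cumulative: 3.7, 23.6, 39.8, 55.5, 55.5, 61.0, 75.8, 93.5, 111.2, 116.4, 122.7, 135.2.
The total first reaches 64 DD on day 7.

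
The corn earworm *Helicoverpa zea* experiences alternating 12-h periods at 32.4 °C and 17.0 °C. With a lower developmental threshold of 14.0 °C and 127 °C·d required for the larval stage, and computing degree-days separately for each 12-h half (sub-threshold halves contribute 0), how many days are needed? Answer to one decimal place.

11.9 days

Day half: max(0, 32.4 − 14.0) × 0.5 = 18.4 × 0.5 = 9.20 DD.
Night half: max(0, 17.0 − 14.0) × 0.5 = 3.0 × 0.5 = 1.50 DD.
Per 24 h: 10.70 DD/day.
Duration = 127 / 10.70 = 11.869 ≈ 11.9 days.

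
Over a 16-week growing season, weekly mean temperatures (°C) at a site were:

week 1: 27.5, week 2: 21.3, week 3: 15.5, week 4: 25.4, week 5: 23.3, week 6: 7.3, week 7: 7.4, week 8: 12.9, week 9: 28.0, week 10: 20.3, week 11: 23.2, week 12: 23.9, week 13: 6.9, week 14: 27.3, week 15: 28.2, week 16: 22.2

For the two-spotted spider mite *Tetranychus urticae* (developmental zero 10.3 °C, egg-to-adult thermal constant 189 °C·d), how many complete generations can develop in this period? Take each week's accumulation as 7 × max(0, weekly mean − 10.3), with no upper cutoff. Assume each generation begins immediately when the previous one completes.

6 generations

Weekly DD (7 × max(0, T̄ − 10.3)): 120.4, 77.0, 36.4, 105.7, 91.0, 0.0, 0.0, 18.2, 123.9, 70.0, 90.3, 95.2, 0.0, 119.0, 125.3, 83.3.
Season total = 1155.7 DD.
Complete generations = ⌊1155.7 / 189⌋ = 6.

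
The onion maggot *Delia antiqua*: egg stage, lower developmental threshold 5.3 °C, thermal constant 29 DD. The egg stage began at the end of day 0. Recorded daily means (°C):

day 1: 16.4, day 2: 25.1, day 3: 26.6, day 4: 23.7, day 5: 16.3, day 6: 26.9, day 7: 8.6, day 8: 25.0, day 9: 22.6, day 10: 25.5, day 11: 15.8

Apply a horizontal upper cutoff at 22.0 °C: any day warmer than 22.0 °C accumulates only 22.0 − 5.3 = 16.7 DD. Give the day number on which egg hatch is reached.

Daily DD above 5.3 °C (capped at 16.7): 11.1, 16.7, 16.7, 16.7, 11.0, 16.7, 3.3, 16.7, 16.7, 16.7, 10.5.
Cumulative: 11.1, 27.8, 44.5, 61.2, 72.2, 88.9, 92.2, 108.9, 125.6, 142.3, 152.8.
The total first reaches 29 DD on day 3.

day 3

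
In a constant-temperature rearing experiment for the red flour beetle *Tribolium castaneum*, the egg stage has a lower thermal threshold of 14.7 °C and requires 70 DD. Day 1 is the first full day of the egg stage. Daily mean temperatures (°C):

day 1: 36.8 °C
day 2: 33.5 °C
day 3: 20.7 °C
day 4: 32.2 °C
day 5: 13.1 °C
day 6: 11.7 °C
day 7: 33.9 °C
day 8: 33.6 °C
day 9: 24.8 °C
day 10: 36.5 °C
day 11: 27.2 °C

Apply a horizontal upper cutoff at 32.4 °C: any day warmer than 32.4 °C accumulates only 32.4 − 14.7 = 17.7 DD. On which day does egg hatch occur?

Daily DD above 14.7 °C (capped at 17.7): 17.7, 17.7, 6.0, 17.5, 0.0, 0.0, 17.7, 17.7, 10.1, 17.7, 12.5.
Cumulative: 17.7, 35.4, 41.4, 58.9, 58.9, 58.9, 76.6, 94.3, 104.4, 122.1, 134.6.
The total first reaches 70 DD on day 7.

day 7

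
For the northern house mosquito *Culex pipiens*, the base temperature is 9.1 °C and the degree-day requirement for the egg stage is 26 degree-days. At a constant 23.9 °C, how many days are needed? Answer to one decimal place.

Daily accumulation = 23.9 − 9.1 = 14.8 DD/day.
Duration = 26 / 14.8 = 1.757 ≈ 1.8 days.

1.8 days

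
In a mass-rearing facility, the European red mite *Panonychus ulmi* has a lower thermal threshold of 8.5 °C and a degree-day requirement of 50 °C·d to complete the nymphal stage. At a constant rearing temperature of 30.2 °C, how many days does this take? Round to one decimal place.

Daily accumulation = 30.2 − 8.5 = 21.7 DD/day.
Duration = 50 / 21.7 = 2.304 ≈ 2.3 days.

2.3 days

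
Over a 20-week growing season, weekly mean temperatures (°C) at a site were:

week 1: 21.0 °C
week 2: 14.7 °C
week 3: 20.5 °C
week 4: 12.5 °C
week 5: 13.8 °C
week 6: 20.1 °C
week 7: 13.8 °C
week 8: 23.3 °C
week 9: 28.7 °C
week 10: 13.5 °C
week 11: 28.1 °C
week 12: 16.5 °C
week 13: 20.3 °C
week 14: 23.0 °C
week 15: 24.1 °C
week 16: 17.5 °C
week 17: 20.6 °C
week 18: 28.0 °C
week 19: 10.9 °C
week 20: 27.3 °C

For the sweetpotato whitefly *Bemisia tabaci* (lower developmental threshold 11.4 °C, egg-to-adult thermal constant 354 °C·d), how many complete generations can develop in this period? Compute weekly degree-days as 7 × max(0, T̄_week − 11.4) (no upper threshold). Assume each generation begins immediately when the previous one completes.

Weekly DD (7 × max(0, T̄ − 11.4)): 67.2, 23.1, 63.7, 7.7, 16.8, 60.9, 16.8, 83.3, 121.1, 14.7, 116.9, 35.7, 62.3, 81.2, 88.9, 42.7, 64.4, 116.2, 0.0, 111.3.
Season total = 1194.9 DD.
Complete generations = ⌊1194.9 / 354⌋ = 3.

3 generations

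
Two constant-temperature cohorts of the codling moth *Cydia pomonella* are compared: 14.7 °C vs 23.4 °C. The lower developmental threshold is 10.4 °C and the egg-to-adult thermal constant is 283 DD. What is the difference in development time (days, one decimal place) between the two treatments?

At 14.7 °C: 283 / (14.7 − 10.4) = 283 / 4.3 = 65.814 d.
At 23.4 °C: 283 / (23.4 − 10.4) = 283 / 13.0 = 21.769 d.
Difference = |65.814 − 21.769| = 44.045 ≈ 44.0 days.

44.0 days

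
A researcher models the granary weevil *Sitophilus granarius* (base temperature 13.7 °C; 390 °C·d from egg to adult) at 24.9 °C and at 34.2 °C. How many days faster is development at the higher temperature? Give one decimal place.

15.8 days

At 24.9 °C: 390 / (24.9 − 13.7) = 390 / 11.2 = 34.821 d.
At 34.2 °C: 390 / (34.2 − 13.7) = 390 / 20.5 = 19.024 d.
Difference = |34.821 − 19.024| = 15.797 ≈ 15.8 days.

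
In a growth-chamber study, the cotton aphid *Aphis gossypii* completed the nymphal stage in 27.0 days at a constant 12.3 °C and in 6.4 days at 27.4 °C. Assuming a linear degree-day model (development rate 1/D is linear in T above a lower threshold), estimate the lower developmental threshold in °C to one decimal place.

Equal thermal constants: D₁(T₁ − T_b) = D₂(T₂ − T_b).
27.0·(12.3 − T_b) = 6.4·(27.4 − T_b)
T_b = (27.0·12.3 − 6.4·27.4) / (27.0 − 6.4) = 156.74 / 20.6 = 7.609 °C ≈ 7.6 °C.

7.6 °C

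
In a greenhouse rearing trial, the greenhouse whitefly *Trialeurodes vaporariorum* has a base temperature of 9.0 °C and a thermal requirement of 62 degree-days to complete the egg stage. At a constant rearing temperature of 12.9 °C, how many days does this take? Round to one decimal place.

15.9 days

Daily accumulation = 12.9 − 9.0 = 3.9 DD/day.
Duration = 62 / 3.9 = 15.897 ≈ 15.9 days.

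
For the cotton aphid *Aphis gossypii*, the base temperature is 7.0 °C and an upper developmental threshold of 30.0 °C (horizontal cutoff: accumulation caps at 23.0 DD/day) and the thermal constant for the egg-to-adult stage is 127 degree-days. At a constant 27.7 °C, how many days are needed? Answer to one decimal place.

Daily accumulation = 27.7 − 7.0 = 20.7 DD/day.
Duration = 127 / 20.7 = 6.135 ≈ 6.1 days.

6.1 days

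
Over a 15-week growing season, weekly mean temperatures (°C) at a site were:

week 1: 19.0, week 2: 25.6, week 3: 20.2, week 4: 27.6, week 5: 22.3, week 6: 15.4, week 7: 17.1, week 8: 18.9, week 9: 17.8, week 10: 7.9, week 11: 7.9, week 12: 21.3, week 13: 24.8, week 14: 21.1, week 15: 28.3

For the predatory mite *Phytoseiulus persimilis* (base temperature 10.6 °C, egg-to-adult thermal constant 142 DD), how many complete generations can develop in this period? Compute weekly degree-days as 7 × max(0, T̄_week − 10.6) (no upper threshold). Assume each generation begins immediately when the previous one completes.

Weekly DD (7 × max(0, T̄ − 10.6)): 58.8, 105.0, 67.2, 119.0, 81.9, 33.6, 45.5, 58.1, 50.4, 0.0, 0.0, 74.9, 99.4, 73.5, 123.9.
Season total = 991.2 DD.
Complete generations = ⌊991.2 / 142⌋ = 6.

6 generations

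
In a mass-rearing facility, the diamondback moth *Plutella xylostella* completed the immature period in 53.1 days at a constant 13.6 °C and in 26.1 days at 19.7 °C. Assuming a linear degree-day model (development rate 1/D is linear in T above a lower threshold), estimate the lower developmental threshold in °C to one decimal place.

Linear rate model ⇒ the product D·(T − T_b) is constant across temperatures.
53.1·(13.6 − T_b) = 26.1·(19.7 − T_b)
T_b = (53.1·13.6 − 26.1·19.7) / (53.1 − 26.1) = 207.99 / 27.0 = 7.703 °C ≈ 7.7 °C.

7.7 °C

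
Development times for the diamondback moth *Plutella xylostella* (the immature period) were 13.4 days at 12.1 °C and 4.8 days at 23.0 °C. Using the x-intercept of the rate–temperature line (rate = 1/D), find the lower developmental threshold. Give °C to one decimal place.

6.0 °C

Equal thermal constants: D₁(T₁ − T_b) = D₂(T₂ − T_b).
13.4·(12.1 − T_b) = 4.8·(23.0 − T_b)
T_b = (13.4·12.1 − 4.8·23.0) / (13.4 − 4.8) = 51.74 / 8.6 = 6.016 °C ≈ 6.0 °C.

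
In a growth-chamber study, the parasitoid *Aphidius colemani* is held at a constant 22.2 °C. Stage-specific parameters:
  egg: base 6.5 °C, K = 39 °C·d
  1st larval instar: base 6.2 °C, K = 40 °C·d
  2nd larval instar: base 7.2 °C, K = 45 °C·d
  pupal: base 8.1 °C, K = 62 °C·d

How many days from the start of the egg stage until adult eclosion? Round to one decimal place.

egg: 39 / (22.2 − 6.5) = 39 / 15.7 = 2.484 d.
1st larval instar: 40 / (22.2 − 6.2) = 40 / 16.0 = 2.500 d.
2nd larval instar: 45 / (22.2 − 7.2) = 45 / 15.0 = 3.000 d.
pupal: 62 / (22.2 − 8.1) = 62 / 14.1 = 4.397 d.
Sum = 12.381 ≈ 12.4 days.

12.4 days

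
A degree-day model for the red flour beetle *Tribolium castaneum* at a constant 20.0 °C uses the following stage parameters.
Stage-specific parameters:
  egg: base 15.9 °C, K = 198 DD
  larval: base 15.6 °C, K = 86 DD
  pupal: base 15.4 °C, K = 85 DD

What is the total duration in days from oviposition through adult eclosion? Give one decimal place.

86.3 days

egg: 198 / (20.0 − 15.9) = 198 / 4.1 = 48.293 d.
larval: 86 / (20.0 − 15.6) = 86 / 4.4 = 19.545 d.
pupal: 85 / (20.0 − 15.4) = 85 / 4.6 = 18.478 d.
Sum = 86.316 ≈ 86.3 days.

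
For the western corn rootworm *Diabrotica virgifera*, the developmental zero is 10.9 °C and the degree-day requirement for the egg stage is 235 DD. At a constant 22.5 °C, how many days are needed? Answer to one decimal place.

Daily accumulation = 22.5 − 10.9 = 11.6 DD/day.
Duration = 235 / 11.6 = 20.259 ≈ 20.3 days.

20.3 days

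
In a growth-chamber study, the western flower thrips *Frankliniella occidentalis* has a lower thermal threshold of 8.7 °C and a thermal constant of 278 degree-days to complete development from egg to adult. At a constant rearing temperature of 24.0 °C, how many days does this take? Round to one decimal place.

18.2 days

Daily accumulation = 24.0 − 8.7 = 15.3 DD/day.
Duration = 278 / 15.3 = 18.170 ≈ 18.2 days.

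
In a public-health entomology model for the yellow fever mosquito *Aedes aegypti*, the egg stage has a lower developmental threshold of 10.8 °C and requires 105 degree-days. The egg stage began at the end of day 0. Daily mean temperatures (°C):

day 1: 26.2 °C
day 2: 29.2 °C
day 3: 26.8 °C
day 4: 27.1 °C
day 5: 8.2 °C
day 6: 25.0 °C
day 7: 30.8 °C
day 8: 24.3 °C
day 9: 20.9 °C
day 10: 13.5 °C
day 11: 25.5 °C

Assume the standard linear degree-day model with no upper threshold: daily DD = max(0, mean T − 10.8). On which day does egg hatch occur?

Daily DD above 10.8 °C: 15.4, 18.4, 16.0, 16.3, 0.0, 14.2, 20.0, 13.5, 10.1, 2.7, 14.7.
Cumulative: 15.4, 33.8, 49.8, 66.1, 66.1, 80.3, 100.3, 113.8, 123.9, 126.6, 141.3.
The total first reaches 105 DD on day 8.

day 8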